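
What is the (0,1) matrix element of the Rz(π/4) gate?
0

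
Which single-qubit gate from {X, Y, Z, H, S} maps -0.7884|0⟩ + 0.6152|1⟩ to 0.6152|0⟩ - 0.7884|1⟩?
X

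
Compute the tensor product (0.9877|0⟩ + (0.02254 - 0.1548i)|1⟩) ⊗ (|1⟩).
0.9877|01⟩ + (0.02254 - 0.1548i)|11⟩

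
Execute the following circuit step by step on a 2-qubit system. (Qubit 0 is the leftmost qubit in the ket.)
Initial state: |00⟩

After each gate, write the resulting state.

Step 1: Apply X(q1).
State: |01⟩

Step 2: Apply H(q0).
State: 1/√2|01⟩ + 1/√2|11⟩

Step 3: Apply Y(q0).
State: -(1/√2)i|01⟩ + (1/√2)i|11⟩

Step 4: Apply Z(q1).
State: (1/√2)i|01⟩ - (1/√2)i|11⟩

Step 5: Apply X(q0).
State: -(1/√2)i|01⟩ + (1/√2)i|11⟩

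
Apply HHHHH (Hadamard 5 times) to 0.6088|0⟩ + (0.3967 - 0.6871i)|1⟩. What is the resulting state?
(0.711 - 0.4859i)|0⟩ + (0.15 + 0.4859i)|1⟩

H² = I, so H^5 = H: a single Hadamard. With (a, b) = (0.6088, (0.3967 - 0.6871i)), H gives ((a + b)/√2, (a − b)/√2) = ((0.711 - 0.4859i), (0.15 + 0.4859i)).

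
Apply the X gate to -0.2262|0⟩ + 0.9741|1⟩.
0.9741|0⟩ - 0.2262|1⟩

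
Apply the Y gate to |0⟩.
i|1⟩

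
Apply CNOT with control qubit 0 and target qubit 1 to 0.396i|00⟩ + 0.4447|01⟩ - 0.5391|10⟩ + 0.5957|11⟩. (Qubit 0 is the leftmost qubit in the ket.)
0.396i|00⟩ + 0.4447|01⟩ + 0.5957|10⟩ - 0.5391|11⟩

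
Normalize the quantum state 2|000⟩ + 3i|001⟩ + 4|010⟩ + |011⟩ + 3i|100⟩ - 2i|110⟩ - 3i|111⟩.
0.2774|000⟩ + 0.416i|001⟩ + 0.5547|010⟩ + 0.1387|011⟩ + 0.416i|100⟩ - 0.2774i|110⟩ - 0.416i|111⟩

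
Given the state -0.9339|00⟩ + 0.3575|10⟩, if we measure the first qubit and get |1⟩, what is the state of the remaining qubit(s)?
|0⟩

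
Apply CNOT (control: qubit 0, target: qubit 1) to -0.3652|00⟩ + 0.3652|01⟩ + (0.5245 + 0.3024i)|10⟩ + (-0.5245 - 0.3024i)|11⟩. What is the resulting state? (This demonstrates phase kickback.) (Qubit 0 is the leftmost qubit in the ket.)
-0.3652|00⟩ + 0.3652|01⟩ + (-0.5245 - 0.3024i)|10⟩ + (0.5245 + 0.3024i)|11⟩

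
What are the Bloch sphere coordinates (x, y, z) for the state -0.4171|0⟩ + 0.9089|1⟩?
(-0.7582, 0, -0.6521)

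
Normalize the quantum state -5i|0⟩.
-i|0⟩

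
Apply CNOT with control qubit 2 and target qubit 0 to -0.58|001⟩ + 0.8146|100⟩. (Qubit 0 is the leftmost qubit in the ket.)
0.8146|100⟩ - 0.58|101⟩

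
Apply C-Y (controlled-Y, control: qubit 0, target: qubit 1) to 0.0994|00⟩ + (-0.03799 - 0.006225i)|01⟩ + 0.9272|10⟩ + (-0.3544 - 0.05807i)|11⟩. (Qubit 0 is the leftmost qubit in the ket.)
0.0994|00⟩ + (-0.03799 - 0.006225i)|01⟩ + (-0.05807 + 0.3544i)|10⟩ + 0.9272i|11⟩

C-Y leaves the control-|0⟩ kets |00⟩, |01⟩ unchanged and applies Y to qubit 1 on the control-|1⟩ pair (|10⟩, |11⟩).
Y = [[0, -i], [i, 0]].
With a = amp(|10⟩) = 0.9272 and b = amp(|11⟩) = (-0.3544 - 0.05807i):
new amp(|10⟩) = (-i)·b = (-0.05807 + 0.3544i)
new amp(|11⟩) = (i)·a = 0.9272i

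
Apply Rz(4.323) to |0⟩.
(-0.5569 - 0.8305i)|0⟩

Rz(4.323) = [[e^(−iθ/2), 0], [0, e^(iθ/2)]] with e^(±iθ/2) = cos(θ/2) ± i·sin(θ/2); θ = 4.323, cos(θ/2) ≈ -0.556946, sin(θ/2) ≈ 0.830549.
With a = amp(|0⟩) = 1 and b = amp(|1⟩) = 0:
new amp(|0⟩) = (-0.556946 - 0.830549i)·a = (-0.5569 - 0.8305i)
new amp(|1⟩) = (-0.556946 + 0.830549i)·b = 0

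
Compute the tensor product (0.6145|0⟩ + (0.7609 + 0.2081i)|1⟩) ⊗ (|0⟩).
0.6145|00⟩ + (0.7609 + 0.2081i)|10⟩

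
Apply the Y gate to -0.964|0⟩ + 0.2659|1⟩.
-0.2659i|0⟩ - 0.964i|1⟩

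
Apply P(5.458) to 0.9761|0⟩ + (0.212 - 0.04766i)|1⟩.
0.9761|0⟩ + (0.1088 - 0.1881i)|1⟩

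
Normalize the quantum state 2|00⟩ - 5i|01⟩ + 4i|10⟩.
0.2981|00⟩ - 0.7454i|01⟩ + 0.5963i|10⟩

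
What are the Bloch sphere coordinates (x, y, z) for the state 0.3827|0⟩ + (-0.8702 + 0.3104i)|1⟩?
(-0.6661, 0.2376, -0.7071)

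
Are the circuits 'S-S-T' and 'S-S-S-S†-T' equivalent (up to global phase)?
Yes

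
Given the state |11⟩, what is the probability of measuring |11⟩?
1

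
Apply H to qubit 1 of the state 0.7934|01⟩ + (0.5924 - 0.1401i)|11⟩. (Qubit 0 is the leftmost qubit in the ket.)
0.561|00⟩ - 0.561|01⟩ + (0.4189 - 0.09907i)|10⟩ + (-0.4189 + 0.09907i)|11⟩

H on qubit 1 mixes each pair of kets that differ only in qubit 1: amplitudes (a, b) of (|…0…⟩, |…1…⟩) become ((a + b)/√2, (a − b)/√2). Kets absent from the input have amplitude 0.
(|00⟩, |01⟩): (a, b) = (0, 0.7934) → (0.561, -0.561)
(|10⟩, |11⟩): (a, b) = (0, (0.5924 - 0.1401i)) → ((0.4189 - 0.09907i), (-0.4189 + 0.09907i))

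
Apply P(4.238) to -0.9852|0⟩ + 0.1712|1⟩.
-0.9852|0⟩ + (-0.0782 - 0.1523i)|1⟩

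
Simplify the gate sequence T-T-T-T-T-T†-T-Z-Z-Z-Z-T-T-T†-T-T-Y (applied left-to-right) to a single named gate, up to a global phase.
Y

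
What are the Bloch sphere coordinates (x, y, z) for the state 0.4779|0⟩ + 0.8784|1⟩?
(0.8396, 0, -0.5432)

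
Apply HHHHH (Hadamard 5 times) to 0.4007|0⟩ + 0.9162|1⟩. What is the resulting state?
0.9312|0⟩ - 0.3645|1⟩

H² = I, so H^5 = H: a single Hadamard. With (a, b) = (0.4007, 0.9162), H gives ((a + b)/√2, (a − b)/√2) = (0.9312, -0.3645).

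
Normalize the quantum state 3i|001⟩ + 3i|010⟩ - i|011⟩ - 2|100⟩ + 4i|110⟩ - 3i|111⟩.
0.433i|001⟩ + 0.433i|010⟩ - 0.1443i|011⟩ - 0.2887|100⟩ + (1/√3)i|110⟩ - 0.433i|111⟩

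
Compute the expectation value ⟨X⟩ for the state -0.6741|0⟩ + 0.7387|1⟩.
-0.9959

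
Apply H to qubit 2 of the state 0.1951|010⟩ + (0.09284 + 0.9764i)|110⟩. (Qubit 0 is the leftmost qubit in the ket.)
0.138|010⟩ + 0.138|011⟩ + (0.06565 + 0.6904i)|110⟩ + (0.06565 + 0.6904i)|111⟩

H on qubit 2 mixes each pair of kets that differ only in qubit 2: amplitudes (a, b) of (|…0…⟩, |…1…⟩) become ((a + b)/√2, (a − b)/√2). Kets absent from the input have amplitude 0.
(|010⟩, |011⟩): (a, b) = (0.1951, 0) → (0.138, 0.138)
(|110⟩, |111⟩): (a, b) = ((0.09284 + 0.9764i), 0) → ((0.06565 + 0.6904i), (0.06565 + 0.6904i))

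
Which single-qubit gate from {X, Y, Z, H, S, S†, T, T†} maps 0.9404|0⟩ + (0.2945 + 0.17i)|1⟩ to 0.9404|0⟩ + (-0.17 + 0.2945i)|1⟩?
S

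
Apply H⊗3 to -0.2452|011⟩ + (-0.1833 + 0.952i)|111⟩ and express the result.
(-0.1515 + 0.3366i)|000⟩ + (0.1515 - 0.3366i)|001⟩ + (0.1515 - 0.3366i)|010⟩ + (-0.1515 + 0.3366i)|011⟩ + (-0.02188 - 0.3366i)|100⟩ + (0.02188 + 0.3366i)|101⟩ + (0.02188 + 0.3366i)|110⟩ + (-0.02188 - 0.3366i)|111⟩

H⊗3 gives amp(|y⟩) = (1/2√2) Σ_x (−1)^(x·y) amp(|x⟩), where x·y is the number of positions in which both x and y have a 1.
|000⟩: (-0.2452 + (-0.1833 + 0.952i))/(2√2) = (-0.1515 + 0.3366i)
|001⟩: (0.2452 - (-0.1833 + 0.952i))/(2√2) = (0.1515 - 0.3366i)
|010⟩: (0.2452 - (-0.1833 + 0.952i))/(2√2) = (0.1515 - 0.3366i)
|011⟩: (-0.2452 + (-0.1833 + 0.952i))/(2√2) = (-0.1515 + 0.3366i)
|100⟩: (-0.2452 - (-0.1833 + 0.952i))/(2√2) = (-0.02188 - 0.3366i)
|101⟩: (0.2452 + (-0.1833 + 0.952i))/(2√2) = (0.02188 + 0.3366i)
|110⟩: (0.2452 + (-0.1833 + 0.952i))/(2√2) = (0.02188 + 0.3366i)
|111⟩: (-0.2452 - (-0.1833 + 0.952i))/(2√2) = (-0.02188 - 0.3366i)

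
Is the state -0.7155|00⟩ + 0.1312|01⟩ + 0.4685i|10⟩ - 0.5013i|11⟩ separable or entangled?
Entangled

Writing the state as a|00⟩ + b|01⟩ + c|10⟩ + d|11⟩, it is a product state iff ad − bc = 0.
Here (a, b, c, d) = (-0.7155, 0.1312, 0.4685i, -0.5013i): ad − bc = (-0.7155)(-0.5013i) − (0.1312)(0.4685i) = 0.2972i ≠ 0, so the state is entangled.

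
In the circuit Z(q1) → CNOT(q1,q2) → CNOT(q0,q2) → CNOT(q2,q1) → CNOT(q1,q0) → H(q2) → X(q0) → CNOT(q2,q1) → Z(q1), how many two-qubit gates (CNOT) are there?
5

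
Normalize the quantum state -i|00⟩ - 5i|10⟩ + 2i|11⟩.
-0.1826i|00⟩ - 0.9129i|10⟩ + 0.3651i|11⟩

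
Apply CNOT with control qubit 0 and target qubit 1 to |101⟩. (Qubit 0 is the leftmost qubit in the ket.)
|111⟩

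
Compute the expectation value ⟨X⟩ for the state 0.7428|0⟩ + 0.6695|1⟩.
0.9946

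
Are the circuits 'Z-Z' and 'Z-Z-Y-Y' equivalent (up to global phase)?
Yes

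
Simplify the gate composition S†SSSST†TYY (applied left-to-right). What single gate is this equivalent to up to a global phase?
S†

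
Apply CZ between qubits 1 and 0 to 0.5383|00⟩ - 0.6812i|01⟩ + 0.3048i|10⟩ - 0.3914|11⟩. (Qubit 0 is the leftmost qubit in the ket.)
0.5383|00⟩ - 0.6812i|01⟩ + 0.3048i|10⟩ + 0.3914|11⟩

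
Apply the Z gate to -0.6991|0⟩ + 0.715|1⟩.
-0.6991|0⟩ - 0.715|1⟩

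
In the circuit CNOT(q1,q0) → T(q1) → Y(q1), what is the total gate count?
3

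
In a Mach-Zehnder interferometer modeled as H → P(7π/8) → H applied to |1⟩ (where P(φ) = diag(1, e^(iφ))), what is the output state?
(0.9619 - 0.1913i)|0⟩ + (0.03806 + 0.1913i)|1⟩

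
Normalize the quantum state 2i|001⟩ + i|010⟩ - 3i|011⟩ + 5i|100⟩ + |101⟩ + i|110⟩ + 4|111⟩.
0.2649i|001⟩ + 0.1325i|010⟩ - 0.3974i|011⟩ + 0.6623i|100⟩ + 0.1325|101⟩ + 0.1325i|110⟩ + 0.5298|111⟩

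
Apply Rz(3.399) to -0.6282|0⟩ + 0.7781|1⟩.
(0.08063 + 0.623i)|0⟩ + (-0.09987 + 0.7717i)|1⟩

Rz(3.399) = [[e^(−iθ/2), 0], [0, e^(iθ/2)]] with e^(±iθ/2) = cos(θ/2) ± i·sin(θ/2); θ = 3.399, cos(θ/2) ≈ -0.128349, sin(θ/2) ≈ 0.991729.
With a = amp(|0⟩) = -0.6282 and b = amp(|1⟩) = 0.7781:
new amp(|0⟩) = (-0.128349 - 0.991729i)·a = (0.08063 + 0.623i)
new amp(|1⟩) = (-0.128349 + 0.991729i)·b = (-0.09987 + 0.7717i)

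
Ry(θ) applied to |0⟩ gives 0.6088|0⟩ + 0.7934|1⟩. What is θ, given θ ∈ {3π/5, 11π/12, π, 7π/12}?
7π/12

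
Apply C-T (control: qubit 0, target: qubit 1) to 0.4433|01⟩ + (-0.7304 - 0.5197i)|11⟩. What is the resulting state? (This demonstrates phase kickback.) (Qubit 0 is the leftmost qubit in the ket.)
0.4433|01⟩ + (-0.149 - 0.884i)|11⟩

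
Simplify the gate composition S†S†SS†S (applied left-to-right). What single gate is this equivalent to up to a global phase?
S†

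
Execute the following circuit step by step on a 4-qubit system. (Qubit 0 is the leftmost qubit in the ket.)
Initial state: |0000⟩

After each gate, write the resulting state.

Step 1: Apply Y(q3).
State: i|0001⟩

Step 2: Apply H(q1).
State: (1/√2)i|0001⟩ + (1/√2)i|0101⟩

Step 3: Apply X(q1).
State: (1/√2)i|0001⟩ + (1/√2)i|0101⟩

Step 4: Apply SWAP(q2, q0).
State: (1/√2)i|0001⟩ + (1/√2)i|0101⟩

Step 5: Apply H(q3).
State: (1/2)i|0000⟩ - (1/2)i|0001⟩ + (1/2)i|0100⟩ - (1/2)i|0101⟩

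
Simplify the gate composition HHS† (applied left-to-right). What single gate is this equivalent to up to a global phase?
S†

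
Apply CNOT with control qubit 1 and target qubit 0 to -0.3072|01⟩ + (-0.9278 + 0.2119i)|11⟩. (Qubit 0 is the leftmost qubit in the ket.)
(-0.9278 + 0.2119i)|01⟩ - 0.3072|11⟩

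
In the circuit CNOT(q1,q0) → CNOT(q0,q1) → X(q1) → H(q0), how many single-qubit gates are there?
2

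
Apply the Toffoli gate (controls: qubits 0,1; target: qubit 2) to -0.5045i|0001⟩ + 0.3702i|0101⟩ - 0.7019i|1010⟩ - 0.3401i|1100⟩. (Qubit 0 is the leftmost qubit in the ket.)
-0.5045i|0001⟩ + 0.3702i|0101⟩ - 0.7019i|1010⟩ - 0.3401i|1110⟩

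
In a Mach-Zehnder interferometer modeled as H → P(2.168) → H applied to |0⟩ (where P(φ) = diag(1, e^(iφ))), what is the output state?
(0.2188 + 0.4135i)|0⟩ + (0.7812 - 0.4135i)|1⟩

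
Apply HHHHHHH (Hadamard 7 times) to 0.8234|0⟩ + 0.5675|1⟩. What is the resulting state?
0.9835|0⟩ + 0.1809|1⟩

H² = I, so H^7 = H: a single Hadamard. With (a, b) = (0.8234, 0.5675), H gives ((a + b)/√2, (a − b)/√2) = (0.9835, 0.1809).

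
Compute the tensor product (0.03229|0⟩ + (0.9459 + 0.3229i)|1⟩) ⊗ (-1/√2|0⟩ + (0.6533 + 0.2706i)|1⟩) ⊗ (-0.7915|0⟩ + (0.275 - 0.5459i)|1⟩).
0.01807|000⟩ + (-0.006279 + 0.01246i)|001⟩ + (-0.0167 - 0.006916i)|010⟩ + (0.01057 - 0.009113i)|011⟩ + (0.5294 + 0.1807i)|100⟩ + (-0.3086 + 0.3023i)|101⟩ + (-0.42 - 0.3696i)|110⟩ + (0.4008 - 0.1612i)|111⟩

amp(|b₁b₂…⟩) = product of the factor amplitudes for bits b₁, b₂, …; only kets whose every factor amplitude is nonzero survive.
|000⟩: (0.03229)(-1/√2)(-0.7915) = 0.01807
|001⟩: (0.03229)(-1/√2)(0.275 - 0.5459i) = (-0.006279 + 0.01246i)
|010⟩: (0.03229)(0.6533 + 0.2706i)(-0.7915) = (-0.0167 - 0.006916i)
|011⟩: (0.03229)(0.6533 + 0.2706i)(0.275 - 0.5459i) = (0.01057 - 0.009113i)
|100⟩: (0.9459 + 0.3229i)(-1/√2)(-0.7915) = (0.5294 + 0.1807i)
|101⟩: (0.9459 + 0.3229i)(-1/√2)(0.275 - 0.5459i) = (-0.3086 + 0.3023i)
|110⟩: (0.9459 + 0.3229i)(0.6533 + 0.2706i)(-0.7915) = (-0.42 - 0.3696i)
|111⟩: (0.9459 + 0.3229i)(0.6533 + 0.2706i)(0.275 - 0.5459i) = (0.4008 - 0.1612i)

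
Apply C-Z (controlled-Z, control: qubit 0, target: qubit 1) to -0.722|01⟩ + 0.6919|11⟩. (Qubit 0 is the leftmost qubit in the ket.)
-0.722|01⟩ - 0.6919|11⟩

C-Z leaves the control-|0⟩ kets |00⟩, |01⟩ unchanged and applies Z to qubit 1 on the control-|1⟩ pair (|10⟩, |11⟩).
Z = [[1, 0], [0, -1]].
With a = amp(|10⟩) = 0 and b = amp(|11⟩) = 0.6919:
new amp(|10⟩) = (1)·a = 0
new amp(|11⟩) = (-1)·b = -0.6919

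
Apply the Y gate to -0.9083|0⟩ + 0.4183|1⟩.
-0.4183i|0⟩ - 0.9083i|1⟩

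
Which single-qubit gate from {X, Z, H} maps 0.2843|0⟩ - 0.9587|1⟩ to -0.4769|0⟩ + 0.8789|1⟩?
H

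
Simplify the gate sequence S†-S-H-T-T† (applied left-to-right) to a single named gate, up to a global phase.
H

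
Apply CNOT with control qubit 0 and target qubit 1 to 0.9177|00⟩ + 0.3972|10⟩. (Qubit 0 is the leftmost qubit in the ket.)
0.9177|00⟩ + 0.3972|11⟩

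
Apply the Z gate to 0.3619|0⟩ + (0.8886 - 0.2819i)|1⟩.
0.3619|0⟩ + (-0.8886 + 0.2819i)|1⟩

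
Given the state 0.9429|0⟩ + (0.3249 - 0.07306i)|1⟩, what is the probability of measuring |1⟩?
0.1109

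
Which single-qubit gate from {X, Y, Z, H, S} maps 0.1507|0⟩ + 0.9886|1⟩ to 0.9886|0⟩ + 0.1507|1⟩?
X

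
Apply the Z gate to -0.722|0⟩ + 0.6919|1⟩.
-0.722|0⟩ - 0.6919|1⟩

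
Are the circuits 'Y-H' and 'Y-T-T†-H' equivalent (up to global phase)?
Yes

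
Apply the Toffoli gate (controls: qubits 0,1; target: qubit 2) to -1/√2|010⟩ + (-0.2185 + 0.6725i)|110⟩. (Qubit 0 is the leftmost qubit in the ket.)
-1/√2|010⟩ + (-0.2185 + 0.6725i)|111⟩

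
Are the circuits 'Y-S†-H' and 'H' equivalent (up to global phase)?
No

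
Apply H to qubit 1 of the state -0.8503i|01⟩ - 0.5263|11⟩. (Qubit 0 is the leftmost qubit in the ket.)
-0.6013i|00⟩ + 0.6013i|01⟩ - 0.3722|10⟩ + 0.3722|11⟩

H on qubit 1 mixes each pair of kets that differ only in qubit 1: amplitudes (a, b) of (|…0…⟩, |…1…⟩) become ((a + b)/√2, (a − b)/√2). Kets absent from the input have amplitude 0.
(|00⟩, |01⟩): (a, b) = (0, -0.8503i) → (-0.6013i, 0.6013i)
(|10⟩, |11⟩): (a, b) = (0, -0.5263) → (-0.3722, 0.3722)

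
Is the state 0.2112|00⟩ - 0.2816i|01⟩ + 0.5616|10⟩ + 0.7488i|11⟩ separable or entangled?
Entangled

Writing the state as a|00⟩ + b|01⟩ + c|10⟩ + d|11⟩, it is a product state iff ad − bc = 0.
Here (a, b, c, d) = (0.2112, -0.2816i, 0.5616, 0.7488i): ad − bc = (0.2112)(0.7488i) − (-0.2816i)(0.5616) = 0.3163i ≠ 0, so the state is entangled.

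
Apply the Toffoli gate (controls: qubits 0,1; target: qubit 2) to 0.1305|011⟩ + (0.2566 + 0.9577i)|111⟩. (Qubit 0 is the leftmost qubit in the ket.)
0.1305|011⟩ + (0.2566 + 0.9577i)|110⟩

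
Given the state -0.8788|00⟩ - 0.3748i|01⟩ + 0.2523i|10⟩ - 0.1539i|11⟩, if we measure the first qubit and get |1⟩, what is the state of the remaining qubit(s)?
0.8537i|0⟩ - 0.5208i|1⟩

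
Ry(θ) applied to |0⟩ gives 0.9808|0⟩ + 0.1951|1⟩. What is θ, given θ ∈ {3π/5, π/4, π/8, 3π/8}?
π/8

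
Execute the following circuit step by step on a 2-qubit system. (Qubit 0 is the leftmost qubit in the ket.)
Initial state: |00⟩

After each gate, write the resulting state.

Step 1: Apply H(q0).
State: 1/√2|00⟩ + 1/√2|10⟩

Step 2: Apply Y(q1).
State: (1/√2)i|01⟩ + (1/√2)i|11⟩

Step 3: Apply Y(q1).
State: 1/√2|00⟩ + 1/√2|10⟩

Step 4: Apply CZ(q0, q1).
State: 1/√2|00⟩ + 1/√2|10⟩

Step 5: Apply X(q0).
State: 1/√2|00⟩ + 1/√2|10⟩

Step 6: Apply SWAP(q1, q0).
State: 1/√2|00⟩ + 1/√2|01⟩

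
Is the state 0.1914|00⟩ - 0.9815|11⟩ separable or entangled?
Entangled

Writing the state as a|00⟩ + b|01⟩ + c|10⟩ + d|11⟩, it is a product state iff ad − bc = 0.
Here (a, b, c, d) = (0.1914, 0, 0, -0.9815): ad − bc = (0.1914)(-0.9815) − (0)(0) = -0.1879 ≠ 0, so the state is entangled.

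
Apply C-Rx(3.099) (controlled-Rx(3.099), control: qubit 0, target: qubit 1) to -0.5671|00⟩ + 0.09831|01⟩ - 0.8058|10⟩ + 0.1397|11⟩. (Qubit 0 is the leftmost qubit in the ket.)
-0.5671|00⟩ + 0.09831|01⟩ + (-0.01716 - 0.1397i)|10⟩ + (0.002975 + 0.8056i)|11⟩

C-Rx(3.099) leaves the control-|0⟩ kets |00⟩, |01⟩ unchanged and applies Rx(3.099) to qubit 1 on the control-|1⟩ pair (|10⟩, |11⟩).
Rx(3.099) = [[cos(θ/2), −i·sin(θ/2)], [−i·sin(θ/2), cos(θ/2)]]; θ = 3.099, cos(θ/2) ≈ 0.0212947, sin(θ/2) ≈ 0.999773.
With a = amp(|10⟩) = -0.8058 and b = amp(|11⟩) = 0.1397:
new amp(|10⟩) = (0.0212947)·a + (-0.999773i)·b = (-0.01716 - 0.1397i)
new amp(|11⟩) = (-0.999773i)·a + (0.0212947)·b = (0.002975 + 0.8056i)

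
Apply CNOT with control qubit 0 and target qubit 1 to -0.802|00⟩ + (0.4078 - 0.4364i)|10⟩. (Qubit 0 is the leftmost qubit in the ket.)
-0.802|00⟩ + (0.4078 - 0.4364i)|11⟩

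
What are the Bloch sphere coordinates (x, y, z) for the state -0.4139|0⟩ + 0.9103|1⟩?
(-0.7535, 0, -0.6573)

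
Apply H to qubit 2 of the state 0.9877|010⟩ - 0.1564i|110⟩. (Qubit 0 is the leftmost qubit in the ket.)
0.6984|010⟩ + 0.6984|011⟩ - 0.1106i|110⟩ - 0.1106i|111⟩

H on qubit 2 mixes each pair of kets that differ only in qubit 2: amplitudes (a, b) of (|…0…⟩, |…1…⟩) become ((a + b)/√2, (a − b)/√2). Kets absent from the input have amplitude 0.
(|010⟩, |011⟩): (a, b) = (0.9877, 0) → (0.6984, 0.6984)
(|110⟩, |111⟩): (a, b) = (-0.1564i, 0) → (-0.1106i, -0.1106i)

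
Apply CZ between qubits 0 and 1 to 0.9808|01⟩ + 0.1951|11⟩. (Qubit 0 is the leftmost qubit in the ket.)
0.9808|01⟩ - 0.1951|11⟩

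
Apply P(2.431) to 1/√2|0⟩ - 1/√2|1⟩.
1/√2|0⟩ + (0.536 - 0.4612i)|1⟩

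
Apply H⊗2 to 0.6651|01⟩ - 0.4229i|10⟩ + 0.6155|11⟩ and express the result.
(0.6403 - 0.2115i)|00⟩ + (-0.6403 - 0.2115i)|01⟩ + (0.0248 + 0.2115i)|10⟩ + (-0.0248 + 0.2115i)|11⟩

H⊗2 gives amp(|y⟩) = (1/2) Σ_x (−1)^(x·y) amp(|x⟩), where x·y is the number of positions in which both x and y have a 1.
|00⟩: (0.6651 - 0.4229i + 0.6155)/2 = (0.6403 - 0.2115i)
|01⟩: (-0.6651 - 0.4229i - 0.6155)/2 = (-0.6403 - 0.2115i)
|10⟩: (0.6651 + 0.4229i - 0.6155)/2 = (0.0248 + 0.2115i)
|11⟩: (-0.6651 + 0.4229i + 0.6155)/2 = (-0.0248 + 0.2115i)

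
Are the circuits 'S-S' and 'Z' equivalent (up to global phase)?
Yes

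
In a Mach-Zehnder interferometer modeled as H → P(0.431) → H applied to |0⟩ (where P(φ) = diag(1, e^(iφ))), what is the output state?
(0.9543 + 0.2089i)|0⟩ + (0.04573 - 0.2089i)|1⟩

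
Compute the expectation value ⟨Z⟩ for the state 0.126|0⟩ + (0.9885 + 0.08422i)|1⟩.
-0.9683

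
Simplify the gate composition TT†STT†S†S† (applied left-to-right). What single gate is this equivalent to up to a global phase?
S†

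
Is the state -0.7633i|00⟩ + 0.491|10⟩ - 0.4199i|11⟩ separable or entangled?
Entangled

Writing the state as a|00⟩ + b|01⟩ + c|10⟩ + d|11⟩, it is a product state iff ad − bc = 0.
Here (a, b, c, d) = (-0.7633i, 0, 0.491, -0.4199i): ad − bc = (-0.7633i)(-0.4199i) − (0)(0.491) = -0.3205 ≠ 0, so the state is entangled.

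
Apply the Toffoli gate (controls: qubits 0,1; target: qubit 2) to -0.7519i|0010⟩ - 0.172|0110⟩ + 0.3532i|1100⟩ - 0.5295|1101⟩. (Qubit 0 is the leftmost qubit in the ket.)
-0.7519i|0010⟩ - 0.172|0110⟩ + 0.3532i|1110⟩ - 0.5295|1111⟩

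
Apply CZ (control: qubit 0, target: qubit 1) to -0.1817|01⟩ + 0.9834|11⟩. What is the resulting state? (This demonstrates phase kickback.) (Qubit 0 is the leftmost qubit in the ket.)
-0.1817|01⟩ - 0.9834|11⟩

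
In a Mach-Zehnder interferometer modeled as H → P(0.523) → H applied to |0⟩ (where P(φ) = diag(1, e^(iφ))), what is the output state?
(0.9332 + 0.2497i)|0⟩ + (0.06684 - 0.2497i)|1⟩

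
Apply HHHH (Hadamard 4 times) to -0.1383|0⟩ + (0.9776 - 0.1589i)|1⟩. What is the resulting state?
-0.1383|0⟩ + (0.9776 - 0.1589i)|1⟩

H² = I, so an even number of Hadamards cancels: H^4 = I and the state is unchanged.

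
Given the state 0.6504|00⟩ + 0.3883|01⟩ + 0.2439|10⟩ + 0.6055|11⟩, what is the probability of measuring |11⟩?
0.3666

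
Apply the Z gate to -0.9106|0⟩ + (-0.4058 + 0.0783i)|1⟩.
-0.9106|0⟩ + (0.4058 - 0.0783i)|1⟩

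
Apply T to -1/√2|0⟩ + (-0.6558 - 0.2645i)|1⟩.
-1/√2|0⟩ + (-0.2767 - 0.6508i)|1⟩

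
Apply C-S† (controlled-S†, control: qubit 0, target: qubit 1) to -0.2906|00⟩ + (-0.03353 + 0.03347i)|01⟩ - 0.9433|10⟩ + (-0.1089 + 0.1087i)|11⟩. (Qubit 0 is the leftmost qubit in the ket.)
-0.2906|00⟩ + (-0.03353 + 0.03347i)|01⟩ - 0.9433|10⟩ + (0.1087 + 0.1089i)|11⟩

C-S† leaves the control-|0⟩ kets |00⟩, |01⟩ unchanged and applies S† to qubit 1 on the control-|1⟩ pair (|10⟩, |11⟩).
S† = [[1, 0], [0, -i]].
With a = amp(|10⟩) = -0.9433 and b = amp(|11⟩) = (-0.1089 + 0.1087i):
new amp(|10⟩) = (1)·a = -0.9433
new amp(|11⟩) = (-i)·b = (0.1087 + 0.1089i)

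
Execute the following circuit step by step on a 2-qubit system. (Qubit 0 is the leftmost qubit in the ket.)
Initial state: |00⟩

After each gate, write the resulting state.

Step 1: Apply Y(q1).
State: i|01⟩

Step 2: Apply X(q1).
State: i|00⟩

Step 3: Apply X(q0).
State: i|10⟩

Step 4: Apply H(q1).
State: (1/√2)i|10⟩ + (1/√2)i|11⟩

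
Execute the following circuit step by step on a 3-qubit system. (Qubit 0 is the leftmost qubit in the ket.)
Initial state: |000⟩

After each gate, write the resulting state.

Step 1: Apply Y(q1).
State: i|010⟩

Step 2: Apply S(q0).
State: i|010⟩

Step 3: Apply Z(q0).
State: i|010⟩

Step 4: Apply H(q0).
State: (1/√2)i|010⟩ + (1/√2)i|110⟩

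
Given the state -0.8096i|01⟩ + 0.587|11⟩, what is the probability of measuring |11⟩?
0.3446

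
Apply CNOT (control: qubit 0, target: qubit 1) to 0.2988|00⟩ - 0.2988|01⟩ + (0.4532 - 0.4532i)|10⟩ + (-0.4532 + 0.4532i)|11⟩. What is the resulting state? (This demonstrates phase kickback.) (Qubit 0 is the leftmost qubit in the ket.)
0.2988|00⟩ - 0.2988|01⟩ + (-0.4532 + 0.4532i)|10⟩ + (0.4532 - 0.4532i)|11⟩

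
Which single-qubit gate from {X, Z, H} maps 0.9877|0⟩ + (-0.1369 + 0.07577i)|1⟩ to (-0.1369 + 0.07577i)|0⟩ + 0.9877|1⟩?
X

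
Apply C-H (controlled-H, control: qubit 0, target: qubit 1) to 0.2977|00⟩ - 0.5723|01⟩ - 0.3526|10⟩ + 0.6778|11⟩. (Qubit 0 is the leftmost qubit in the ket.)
0.2977|00⟩ - 0.5723|01⟩ + 0.23|10⟩ - 0.7286|11⟩

C-H leaves the control-|0⟩ kets |00⟩, |01⟩ unchanged and applies H to qubit 1 on the control-|1⟩ pair (|10⟩, |11⟩).
H = [[1/√2, 1/√2], [1/√2, -1/√2]].
With a = amp(|10⟩) = -0.3526 and b = amp(|11⟩) = 0.6778:
new amp(|10⟩) = (1/√2)·a + (1/√2)·b = 0.23
new amp(|11⟩) = (1/√2)·a + (-1/√2)·b = -0.7286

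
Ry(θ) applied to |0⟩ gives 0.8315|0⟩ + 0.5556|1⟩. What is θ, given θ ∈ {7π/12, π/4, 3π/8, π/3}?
3π/8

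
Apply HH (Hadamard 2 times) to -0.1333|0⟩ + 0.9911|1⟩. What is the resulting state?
-0.1333|0⟩ + 0.9911|1⟩

H² = I, so an even number of Hadamards cancels: H^2 = I and the state is unchanged.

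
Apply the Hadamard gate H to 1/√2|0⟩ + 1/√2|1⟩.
|0⟩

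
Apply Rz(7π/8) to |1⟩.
(0.1951 + 0.9808i)|1⟩

Rz(7π/8) = [[e^(−iθ/2), 0], [0, e^(iθ/2)]] with e^(±iθ/2) = cos(θ/2) ± i·sin(θ/2); θ = 7π/8, cos(θ/2) ≈ 0.19509, sin(θ/2) ≈ 0.980785.
With a = amp(|0⟩) = 0 and b = amp(|1⟩) = 1:
new amp(|0⟩) = (0.19509 - 0.980785i)·a = 0
new amp(|1⟩) = (0.19509 + 0.980785i)·b = (0.1951 + 0.9808i)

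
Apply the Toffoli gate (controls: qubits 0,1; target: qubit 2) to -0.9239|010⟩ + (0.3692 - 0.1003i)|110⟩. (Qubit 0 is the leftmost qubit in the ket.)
-0.9239|010⟩ + (0.3692 - 0.1003i)|111⟩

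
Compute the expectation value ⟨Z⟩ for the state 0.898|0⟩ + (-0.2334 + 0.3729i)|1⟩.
0.6129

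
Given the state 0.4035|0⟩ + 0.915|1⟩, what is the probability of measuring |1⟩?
0.8372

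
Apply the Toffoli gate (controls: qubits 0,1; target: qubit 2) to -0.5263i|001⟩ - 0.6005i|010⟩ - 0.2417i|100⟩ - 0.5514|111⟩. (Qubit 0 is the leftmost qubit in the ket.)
-0.5263i|001⟩ - 0.6005i|010⟩ - 0.2417i|100⟩ - 0.5514|110⟩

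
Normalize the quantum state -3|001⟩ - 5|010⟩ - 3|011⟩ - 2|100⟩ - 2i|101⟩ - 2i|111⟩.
-0.4045|001⟩ - 0.6742|010⟩ - 0.4045|011⟩ - 0.2697|100⟩ - 0.2697i|101⟩ - 0.2697i|111⟩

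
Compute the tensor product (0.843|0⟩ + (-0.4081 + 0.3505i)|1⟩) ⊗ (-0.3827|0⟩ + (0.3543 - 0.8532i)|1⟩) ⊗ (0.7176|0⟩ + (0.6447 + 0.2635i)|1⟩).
-0.2315|000⟩ + (-0.208 - 0.08501i)|001⟩ + (0.2143 - 0.5161i)|010⟩ + (0.3821 - 0.385i)|011⟩ + (0.1121 - 0.09626i)|100⟩ + (0.136 - 0.04532i)|101⟩ + (0.1108 + 0.339i)|110⟩ + (-0.02489 + 0.3452i)|111⟩

amp(|b₁b₂…⟩) = product of the factor amplitudes for bits b₁, b₂, …; only kets whose every factor amplitude is nonzero survive.
|000⟩: (0.843)(-0.3827)(0.7176) = -0.2315
|001⟩: (0.843)(-0.3827)(0.6447 + 0.2635i) = (-0.208 - 0.08501i)
|010⟩: (0.843)(0.3543 - 0.8532i)(0.7176) = (0.2143 - 0.5161i)
|011⟩: (0.843)(0.3543 - 0.8532i)(0.6447 + 0.2635i) = (0.3821 - 0.385i)
|100⟩: (-0.4081 + 0.3505i)(-0.3827)(0.7176) = (0.1121 - 0.09626i)
|101⟩: (-0.4081 + 0.3505i)(-0.3827)(0.6447 + 0.2635i) = (0.136 - 0.04532i)
|110⟩: (-0.4081 + 0.3505i)(0.3543 - 0.8532i)(0.7176) = (0.1108 + 0.339i)
|111⟩: (-0.4081 + 0.3505i)(0.3543 - 0.8532i)(0.6447 + 0.2635i) = (-0.02489 + 0.3452i)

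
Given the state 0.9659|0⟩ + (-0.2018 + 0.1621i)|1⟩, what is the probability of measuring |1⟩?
0.067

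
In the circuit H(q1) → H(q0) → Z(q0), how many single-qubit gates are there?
3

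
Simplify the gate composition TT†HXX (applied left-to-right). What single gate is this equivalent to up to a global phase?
H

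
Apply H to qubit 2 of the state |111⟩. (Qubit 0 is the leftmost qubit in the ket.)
1/√2|110⟩ - 1/√2|111⟩

H on qubit 2 mixes each pair of kets that differ only in qubit 2: amplitudes (a, b) of (|…0…⟩, |…1…⟩) become ((a + b)/√2, (a − b)/√2). Kets absent from the input have amplitude 0.
(|110⟩, |111⟩): (a, b) = (0, 1) → (1/√2, -1/√2)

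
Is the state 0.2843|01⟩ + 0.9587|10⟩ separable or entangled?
Entangled

Writing the state as a|00⟩ + b|01⟩ + c|10⟩ + d|11⟩, it is a product state iff ad − bc = 0.
Here (a, b, c, d) = (0, 0.2843, 0.9587, 0): ad − bc = (0)(0) − (0.2843)(0.9587) = -0.2726 ≠ 0, so the state is entangled.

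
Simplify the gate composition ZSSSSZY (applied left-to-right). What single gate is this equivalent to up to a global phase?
Y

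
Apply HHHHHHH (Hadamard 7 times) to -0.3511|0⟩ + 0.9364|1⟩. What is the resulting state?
0.4139|0⟩ - 0.9104|1⟩

H² = I, so H^7 = H: a single Hadamard. With (a, b) = (-0.3511, 0.9364), H gives ((a + b)/√2, (a − b)/√2) = (0.4139, -0.9104).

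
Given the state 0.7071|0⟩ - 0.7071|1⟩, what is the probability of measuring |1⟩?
0.5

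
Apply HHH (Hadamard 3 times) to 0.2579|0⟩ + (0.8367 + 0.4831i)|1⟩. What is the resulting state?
(0.774 + 0.3416i)|0⟩ + (-0.4093 - 0.3416i)|1⟩

H² = I, so H^3 = H: a single Hadamard. With (a, b) = (0.2579, (0.8367 + 0.4831i)), H gives ((a + b)/√2, (a − b)/√2) = ((0.774 + 0.3416i), (-0.4093 - 0.3416i)).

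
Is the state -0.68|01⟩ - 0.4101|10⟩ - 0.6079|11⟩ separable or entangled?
Entangled

Writing the state as a|00⟩ + b|01⟩ + c|10⟩ + d|11⟩, it is a product state iff ad − bc = 0.
Here (a, b, c, d) = (0, -0.68, -0.4101, -0.6079): ad − bc = (0)(-0.6079) − (-0.68)(-0.4101) = -0.2789 ≠ 0, so the state is entangled.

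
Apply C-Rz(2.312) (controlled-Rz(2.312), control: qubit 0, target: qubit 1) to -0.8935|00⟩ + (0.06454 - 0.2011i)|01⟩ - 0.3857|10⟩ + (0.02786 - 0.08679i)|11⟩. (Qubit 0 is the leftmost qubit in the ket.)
-0.8935|00⟩ + (0.06454 - 0.2011i)|01⟩ + (-0.1554 + 0.353i)|10⟩ + (0.09066 - 0.009479i)|11⟩

C-Rz(2.312) leaves the control-|0⟩ kets |00⟩, |01⟩ unchanged and applies Rz(2.312) to qubit 1 on the control-|1⟩ pair (|10⟩, |11⟩).
Rz(2.312) = [[e^(−iθ/2), 0], [0, e^(iθ/2)]] with e^(±iθ/2) = cos(θ/2) ± i·sin(θ/2); θ = 2.312, cos(θ/2) ≈ 0.403004, sin(θ/2) ≈ 0.915198.
With a = amp(|10⟩) = -0.3857 and b = amp(|11⟩) = (0.02786 - 0.08679i):
new amp(|10⟩) = (0.403004 - 0.915198i)·a = (-0.1554 + 0.353i)
new amp(|11⟩) = (0.403004 + 0.915198i)·b = (0.09066 - 0.009479i)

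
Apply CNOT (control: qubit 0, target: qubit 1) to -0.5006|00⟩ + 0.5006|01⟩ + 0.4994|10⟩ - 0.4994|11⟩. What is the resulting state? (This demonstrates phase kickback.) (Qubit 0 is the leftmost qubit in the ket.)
-0.5006|00⟩ + 0.5006|01⟩ - 0.4994|10⟩ + 0.4994|11⟩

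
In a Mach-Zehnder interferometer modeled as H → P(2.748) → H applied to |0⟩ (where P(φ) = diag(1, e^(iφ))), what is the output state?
(0.03823 + 0.1918i)|0⟩ + (0.9618 - 0.1918i)|1⟩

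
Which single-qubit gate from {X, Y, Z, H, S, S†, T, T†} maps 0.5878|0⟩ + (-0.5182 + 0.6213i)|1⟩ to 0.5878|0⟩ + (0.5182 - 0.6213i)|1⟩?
Z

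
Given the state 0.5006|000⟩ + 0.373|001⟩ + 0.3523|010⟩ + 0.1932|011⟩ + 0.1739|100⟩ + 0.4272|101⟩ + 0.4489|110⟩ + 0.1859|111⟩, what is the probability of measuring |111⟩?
0.03456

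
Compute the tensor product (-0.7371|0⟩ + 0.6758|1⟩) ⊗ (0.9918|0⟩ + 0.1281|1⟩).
-0.7311|00⟩ - 0.09442|01⟩ + 0.6703|10⟩ + 0.08657|11⟩

amp(|b₁b₂…⟩) = product of the factor amplitudes for bits b₁, b₂, …; only kets whose every factor amplitude is nonzero survive.
|00⟩: (-0.7371)(0.9918) = -0.7311
|01⟩: (-0.7371)(0.1281) = -0.09442
|10⟩: (0.6758)(0.9918) = 0.6703
|11⟩: (0.6758)(0.1281) = 0.08657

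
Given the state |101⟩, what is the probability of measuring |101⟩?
1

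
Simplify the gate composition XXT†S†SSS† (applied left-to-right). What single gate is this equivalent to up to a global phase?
T†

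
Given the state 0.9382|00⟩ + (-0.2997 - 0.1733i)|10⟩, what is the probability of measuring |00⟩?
0.8802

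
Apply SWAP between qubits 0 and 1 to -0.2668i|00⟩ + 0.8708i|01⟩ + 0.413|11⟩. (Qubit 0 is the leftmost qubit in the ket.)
-0.2668i|00⟩ + 0.8708i|10⟩ + 0.413|11⟩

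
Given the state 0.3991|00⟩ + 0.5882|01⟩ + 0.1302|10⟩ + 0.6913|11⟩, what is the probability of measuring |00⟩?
0.1593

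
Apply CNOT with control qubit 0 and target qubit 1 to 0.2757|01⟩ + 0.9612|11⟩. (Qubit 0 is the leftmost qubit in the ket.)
0.2757|01⟩ + 0.9612|10⟩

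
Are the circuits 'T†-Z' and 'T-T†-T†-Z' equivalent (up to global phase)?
Yes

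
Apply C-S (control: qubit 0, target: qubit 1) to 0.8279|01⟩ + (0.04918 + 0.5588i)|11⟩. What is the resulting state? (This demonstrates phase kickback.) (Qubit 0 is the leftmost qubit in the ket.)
0.8279|01⟩ + (-0.5588 + 0.04918i)|11⟩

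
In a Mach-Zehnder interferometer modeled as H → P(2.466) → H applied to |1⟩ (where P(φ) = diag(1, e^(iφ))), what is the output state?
(0.8902 - 0.3127i)|0⟩ + (0.1098 + 0.3127i)|1⟩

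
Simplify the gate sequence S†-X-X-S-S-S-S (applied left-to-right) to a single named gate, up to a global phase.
S†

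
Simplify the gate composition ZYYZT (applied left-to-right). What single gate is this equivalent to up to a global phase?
T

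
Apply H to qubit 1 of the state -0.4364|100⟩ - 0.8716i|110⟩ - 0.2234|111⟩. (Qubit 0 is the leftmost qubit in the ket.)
(-0.3086 - 0.6163i)|100⟩ - 0.158|101⟩ + (-0.3086 + 0.6163i)|110⟩ + 0.158|111⟩

H on qubit 1 mixes each pair of kets that differ only in qubit 1: amplitudes (a, b) of (|…0…⟩, |…1…⟩) become ((a + b)/√2, (a − b)/√2). Kets absent from the input have amplitude 0.
(|100⟩, |110⟩): (a, b) = (-0.4364, -0.8716i) → ((-0.3086 - 0.6163i), (-0.3086 + 0.6163i))
(|101⟩, |111⟩): (a, b) = (0, -0.2234) → (-0.158, 0.158)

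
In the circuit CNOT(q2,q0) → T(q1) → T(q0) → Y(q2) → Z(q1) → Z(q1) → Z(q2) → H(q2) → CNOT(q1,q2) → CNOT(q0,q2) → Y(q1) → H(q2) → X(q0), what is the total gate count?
13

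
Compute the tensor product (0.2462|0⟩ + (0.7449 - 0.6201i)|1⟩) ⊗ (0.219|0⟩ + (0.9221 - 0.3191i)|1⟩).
0.05392|00⟩ + (0.227 - 0.07856i)|01⟩ + (0.1631 - 0.1358i)|10⟩ + (0.489 - 0.8095i)|11⟩

amp(|b₁b₂…⟩) = product of the factor amplitudes for bits b₁, b₂, …; only kets whose every factor amplitude is nonzero survive.
|00⟩: (0.2462)(0.219) = 0.05392
|01⟩: (0.2462)(0.9221 - 0.3191i) = (0.227 - 0.07856i)
|10⟩: (0.7449 - 0.6201i)(0.219) = (0.1631 - 0.1358i)
|11⟩: (0.7449 - 0.6201i)(0.9221 - 0.3191i) = (0.489 - 0.8095i)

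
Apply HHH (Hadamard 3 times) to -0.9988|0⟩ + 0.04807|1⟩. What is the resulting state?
-0.6723|0⟩ - 0.7402|1⟩

H² = I, so H^3 = H: a single Hadamard. With (a, b) = (-0.9988, 0.04807), H gives ((a + b)/√2, (a − b)/√2) = (-0.6723, -0.7402).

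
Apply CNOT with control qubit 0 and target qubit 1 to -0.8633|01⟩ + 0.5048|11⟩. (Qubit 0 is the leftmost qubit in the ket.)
-0.8633|01⟩ + 0.5048|10⟩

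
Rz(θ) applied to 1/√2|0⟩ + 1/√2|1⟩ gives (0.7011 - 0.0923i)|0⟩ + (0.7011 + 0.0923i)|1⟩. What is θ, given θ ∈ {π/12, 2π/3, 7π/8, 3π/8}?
π/12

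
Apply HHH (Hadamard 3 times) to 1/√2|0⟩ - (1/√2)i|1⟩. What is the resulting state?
(1/2 - (1/2)i)|0⟩ + (1/2 + (1/2)i)|1⟩

H² = I, so H^3 = H: a single Hadamard. With (a, b) = (1/√2, -(1/√2)i), H gives ((a + b)/√2, (a − b)/√2) = ((1/2 - (1/2)i), (1/2 + (1/2)i)).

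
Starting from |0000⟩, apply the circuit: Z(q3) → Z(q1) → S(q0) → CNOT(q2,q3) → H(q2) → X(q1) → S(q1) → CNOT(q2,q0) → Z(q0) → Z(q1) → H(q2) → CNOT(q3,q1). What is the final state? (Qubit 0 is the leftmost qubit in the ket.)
-(1/2)i|0100⟩ - (1/2)i|0110⟩ + (1/2)i|1100⟩ - (1/2)i|1110⟩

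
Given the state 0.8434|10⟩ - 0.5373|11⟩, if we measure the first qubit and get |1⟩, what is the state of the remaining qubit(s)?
0.8434|0⟩ - 0.5373|1⟩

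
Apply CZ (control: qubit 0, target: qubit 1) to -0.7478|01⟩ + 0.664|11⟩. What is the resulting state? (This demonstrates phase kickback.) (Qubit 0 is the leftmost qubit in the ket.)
-0.7478|01⟩ - 0.664|11⟩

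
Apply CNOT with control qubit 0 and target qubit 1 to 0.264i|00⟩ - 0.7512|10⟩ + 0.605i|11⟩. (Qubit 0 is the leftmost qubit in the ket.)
0.264i|00⟩ + 0.605i|10⟩ - 0.7512|11⟩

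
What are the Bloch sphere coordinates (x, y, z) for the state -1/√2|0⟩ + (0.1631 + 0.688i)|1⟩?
(-0.2307, -0.973, 0.00005439)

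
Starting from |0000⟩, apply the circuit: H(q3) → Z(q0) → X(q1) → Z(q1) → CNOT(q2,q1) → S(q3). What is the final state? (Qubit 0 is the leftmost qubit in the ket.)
-1/√2|0100⟩ - (1/√2)i|0101⟩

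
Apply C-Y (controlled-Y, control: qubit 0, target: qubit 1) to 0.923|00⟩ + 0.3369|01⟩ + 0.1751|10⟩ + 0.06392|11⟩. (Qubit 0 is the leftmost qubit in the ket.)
0.923|00⟩ + 0.3369|01⟩ - 0.06392i|10⟩ + 0.1751i|11⟩

C-Y leaves the control-|0⟩ kets |00⟩, |01⟩ unchanged and applies Y to qubit 1 on the control-|1⟩ pair (|10⟩, |11⟩).
Y = [[0, -i], [i, 0]].
With a = amp(|10⟩) = 0.1751 and b = amp(|11⟩) = 0.06392:
new amp(|10⟩) = (-i)·b = -0.06392i
new amp(|11⟩) = (i)·a = 0.1751i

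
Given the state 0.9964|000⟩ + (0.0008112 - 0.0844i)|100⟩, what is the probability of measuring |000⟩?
0.9928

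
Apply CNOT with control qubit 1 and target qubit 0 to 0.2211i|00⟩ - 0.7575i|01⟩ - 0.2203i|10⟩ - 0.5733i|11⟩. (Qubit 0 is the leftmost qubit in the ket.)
0.2211i|00⟩ - 0.5733i|01⟩ - 0.2203i|10⟩ - 0.7575i|11⟩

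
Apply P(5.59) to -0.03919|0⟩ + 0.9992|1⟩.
-0.03919|0⟩ + (0.7686 - 0.6385i)|1⟩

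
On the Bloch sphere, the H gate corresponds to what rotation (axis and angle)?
Rotation by π around the (x+z)/√2 axis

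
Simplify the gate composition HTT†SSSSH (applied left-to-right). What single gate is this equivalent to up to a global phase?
I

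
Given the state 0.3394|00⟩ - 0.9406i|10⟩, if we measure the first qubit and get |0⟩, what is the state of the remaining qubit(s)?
|0⟩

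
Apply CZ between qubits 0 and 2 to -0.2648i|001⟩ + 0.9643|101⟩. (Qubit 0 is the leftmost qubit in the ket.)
-0.2648i|001⟩ - 0.9643|101⟩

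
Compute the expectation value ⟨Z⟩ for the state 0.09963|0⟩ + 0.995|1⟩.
-0.9801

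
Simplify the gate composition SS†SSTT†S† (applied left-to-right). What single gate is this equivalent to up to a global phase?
S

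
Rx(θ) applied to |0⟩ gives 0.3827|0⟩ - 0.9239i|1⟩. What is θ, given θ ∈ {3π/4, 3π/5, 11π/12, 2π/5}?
3π/4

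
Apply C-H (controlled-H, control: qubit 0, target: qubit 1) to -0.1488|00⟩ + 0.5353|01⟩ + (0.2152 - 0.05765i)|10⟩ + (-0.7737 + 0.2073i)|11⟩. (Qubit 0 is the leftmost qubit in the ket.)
-0.1488|00⟩ + 0.5353|01⟩ + (-0.3949 + 0.1058i)|10⟩ + (0.6993 - 0.1873i)|11⟩

C-H leaves the control-|0⟩ kets |00⟩, |01⟩ unchanged and applies H to qubit 1 on the control-|1⟩ pair (|10⟩, |11⟩).
H = [[1/√2, 1/√2], [1/√2, -1/√2]].
With a = amp(|10⟩) = (0.2152 - 0.05765i) and b = amp(|11⟩) = (-0.7737 + 0.2073i):
new amp(|10⟩) = (1/√2)·a + (1/√2)·b = (-0.3949 + 0.1058i)
new amp(|11⟩) = (1/√2)·a + (-1/√2)·b = (0.6993 - 0.1873i)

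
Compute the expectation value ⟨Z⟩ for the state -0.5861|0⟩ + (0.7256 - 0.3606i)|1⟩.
-0.313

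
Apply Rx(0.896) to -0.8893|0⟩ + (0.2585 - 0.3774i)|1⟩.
(-0.965 - 0.112i)|0⟩ + (0.233 + 0.04506i)|1⟩

Rx(0.896) = [[cos(θ/2), −i·sin(θ/2)], [−i·sin(θ/2), cos(θ/2)]]; θ = 0.896, cos(θ/2) ≈ 0.901315, sin(θ/2) ≈ 0.433164.
With a = amp(|0⟩) = -0.8893 and b = amp(|1⟩) = (0.2585 - 0.3774i):
new amp(|0⟩) = (0.901315)·a + (-0.433164i)·b = (-0.965 - 0.112i)
new amp(|1⟩) = (-0.433164i)·a + (0.901315)·b = (0.233 + 0.04506i)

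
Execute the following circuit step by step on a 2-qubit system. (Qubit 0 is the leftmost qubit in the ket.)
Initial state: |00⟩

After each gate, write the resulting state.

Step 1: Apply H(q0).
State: 1/√2|00⟩ + 1/√2|10⟩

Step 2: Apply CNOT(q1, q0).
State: 1/√2|00⟩ + 1/√2|10⟩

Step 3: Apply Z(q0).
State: 1/√2|00⟩ - 1/√2|10⟩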